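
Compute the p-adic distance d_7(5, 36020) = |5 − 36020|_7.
d_7(5, 36020) = 1/2401

Step 1 — x − y = 5 − 36020 = -36015. Step 2 — v_7(-36015) = 4 (factor: -36015 = −(7^4 · 15); the sign does not affect v_p). Step 3 — |x − y|_7 = 7^{-4} = 1/2401.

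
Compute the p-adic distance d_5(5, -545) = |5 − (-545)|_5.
d_5(5, -545) = 1/25

Step 1 — x − y = 5 − (-545) = 550. Step 2 — v_5(550) = 2 (factor: 550 = (5^2 · 22); the sign does not affect v_p). Step 3 — |x − y|_5 = 5^{-2} = 1/25.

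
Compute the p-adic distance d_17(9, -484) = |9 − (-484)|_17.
d_17(9, -484) = 1/17

Step 1 — x − y = 9 − (-484) = 493. Step 2 — v_17(493) = 1 (factor: 493 = (17^1 · 29); the sign does not affect v_p). Step 3 — |x − y|_17 = 17^{-1} = 1/17.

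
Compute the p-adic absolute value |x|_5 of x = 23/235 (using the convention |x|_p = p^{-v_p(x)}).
|23/235|_5 = 5

Step 1 — compute v_5(x) by factoring powers of 5 out of the numerator and denominator: v_5(23/235) = -1. Step 2 — apply |x|_p = p^{-v_p(x)} = 5^{1} = 5.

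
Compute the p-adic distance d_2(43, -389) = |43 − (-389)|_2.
d_2(43, -389) = 1/16

Step 1 — x − y = 43 − (-389) = 432. Step 2 — v_2(432) = 4 (factor: 432 = (2^4 · 27); the sign does not affect v_p). Step 3 — |x − y|_2 = 2^{-4} = 1/16.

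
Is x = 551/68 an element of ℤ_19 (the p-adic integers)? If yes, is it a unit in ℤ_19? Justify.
x ∈ ℤ_19 but not a unit; v_19(x) = 1 > 0

ℤ_19 = {x ∈ ℚ_19 : v_19(x) ≥ 0} and ℤ_19^× = {x ∈ ℤ_19 : v_19(x) = 0}. Here v_19(551/68) = v_19(num) − v_19(den) = 1; compare against these criteria.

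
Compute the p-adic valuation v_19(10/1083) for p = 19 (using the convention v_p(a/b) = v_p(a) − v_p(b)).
v_19(10/1083) = -2

Factor powers of 19 from the numerator and denominator of the reduced fraction: 10 = 19^0 · 10 and 1083 = 19^2 · 3. Apply v_p(a/b) = v_p(a) − v_p(b): v_19(10/1083) = 0 − 2 = -2.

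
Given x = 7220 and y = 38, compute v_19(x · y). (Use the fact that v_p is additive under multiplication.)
v_19(274360) = 3

v_p(x) = 2 (factor: 7220 = 19^2 · 20); v_p(y) = 1 (factor: 38 = 19^1 · 2). Additivity: v_p(xy) = v_p(x) + v_p(y) = 2 + 1 = 3. (Direct check: xy = 274360 = 19^3 · (40).)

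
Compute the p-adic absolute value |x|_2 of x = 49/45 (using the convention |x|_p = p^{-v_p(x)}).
|49/45|_2 = 1

Step 1 — compute v_2(x) by factoring powers of 2 out of the numerator and denominator: v_2(49/45) = 0. Step 2 — apply |x|_p = p^{-v_p(x)} = 2^{0} = 1.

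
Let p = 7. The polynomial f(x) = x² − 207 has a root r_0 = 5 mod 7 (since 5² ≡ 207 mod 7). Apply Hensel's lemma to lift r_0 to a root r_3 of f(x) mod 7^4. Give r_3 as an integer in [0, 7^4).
r_3 = 1111 (mod 2401)

Hensel's recurrence: r_{i+1} = r_i − f(r_i)·(f′(r_i))^{-1} mod 7^{i+2}, with f′(x) = 2x. Iterate:
  r_0 = 5 (mod 7)
  r_1 = 33 (mod 49)
  r_2 = 82 (mod 343)
  r_3 = 1111 (mod 2401)
Final: r_3 = 1111, and one checks f(r_3) ≡ 0 mod 7^4.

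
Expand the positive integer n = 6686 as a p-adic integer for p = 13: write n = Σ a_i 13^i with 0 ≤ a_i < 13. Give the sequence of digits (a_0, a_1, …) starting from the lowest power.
(a_0, a_1, …) = (4, 7, 0, 3)

Repeated division by 13 gives the digits low-to-high: 6686 = 4 + 7·13^1 + 3·13^3. Digit sequence: (4, 7, 0, 3).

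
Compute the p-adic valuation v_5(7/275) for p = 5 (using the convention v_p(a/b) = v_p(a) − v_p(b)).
v_5(7/275) = -2

Factor powers of 5 from the numerator and denominator of the reduced fraction: 7 = 5^0 · 7 and 275 = 5^2 · 11. Apply v_p(a/b) = v_p(a) − v_p(b): v_5(7/275) = 0 − 2 = -2.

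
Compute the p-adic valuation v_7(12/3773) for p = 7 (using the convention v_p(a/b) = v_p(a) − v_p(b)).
v_7(12/3773) = -3

Factor powers of 7 from the numerator and denominator of the reduced fraction: 12 = 7^0 · 12 and 3773 = 7^3 · 11. Apply v_p(a/b) = v_p(a) − v_p(b): v_7(12/3773) = 0 − 3 = -3.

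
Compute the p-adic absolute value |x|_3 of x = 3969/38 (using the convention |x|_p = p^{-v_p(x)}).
|3969/38|_3 = 1/81

Step 1 — compute v_3(x) by factoring powers of 3 out of the numerator and denominator: v_3(3969/38) = 4. Step 2 — apply |x|_p = p^{-v_p(x)} = 3^{-4} = 1/81.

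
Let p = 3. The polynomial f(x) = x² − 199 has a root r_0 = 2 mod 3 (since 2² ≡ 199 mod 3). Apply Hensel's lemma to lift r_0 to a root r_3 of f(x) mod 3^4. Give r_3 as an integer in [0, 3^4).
r_3 = 62 (mod 81)

Hensel's recurrence: r_{i+1} = r_i − f(r_i)·(f′(r_i))^{-1} mod 3^{i+2}, with f′(x) = 2x. Iterate:
  r_0 = 2 (mod 3)
  r_1 = 8 (mod 9)
  r_2 = 8 (mod 27)
  r_3 = 62 (mod 81)
Final: r_3 = 62, and one checks f(r_3) ≡ 0 mod 3^4.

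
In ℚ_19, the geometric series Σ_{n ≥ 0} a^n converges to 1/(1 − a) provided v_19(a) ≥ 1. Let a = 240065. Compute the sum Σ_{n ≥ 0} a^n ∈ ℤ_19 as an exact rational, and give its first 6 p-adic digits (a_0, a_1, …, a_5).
Σ a^n = 1/(1 − a) = -1/240064;  first 6 digits = (1, 0, 0, 16, 1, 0)

v_19(a) = 3 ≥ 1, so the series converges in ℤ_19 to 1/(1 − a) = 1/(1 − 240065) = -1/240064. Expand this rational in ℤ_19: compute digits iteratively via d_i = x_i mod 19, x_{i+1} = (x_i − d_i)/19. The first 6 digits are (1, 0, 0, 16, 1, 0).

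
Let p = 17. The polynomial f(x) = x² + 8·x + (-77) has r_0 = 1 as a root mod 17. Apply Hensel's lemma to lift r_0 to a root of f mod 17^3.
r_2 = 239 (mod 4913)

Hensel: r_{i+1} = r_i − f(r_i)·(f′(r_i))^{-1} mod 17^{i+2}, f′(x) = 2x + 8. Iterate:
  r_0 = 1 (mod 17)
  r_1 = 239 (mod 289)
  r_2 = 239 (mod 4913)
Final: r = 239 satisfies f(r) ≡ 0 mod 17^3.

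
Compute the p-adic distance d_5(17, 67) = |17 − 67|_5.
d_5(17, 67) = 1/25

Step 1 — x − y = 17 − 67 = -50. Step 2 — v_5(-50) = 2 (factor: -50 = −(5^2 · 2); the sign does not affect v_p). Step 3 — |x − y|_5 = 5^{-2} = 1/25.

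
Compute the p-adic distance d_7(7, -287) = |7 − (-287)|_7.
d_7(7, -287) = 1/49

Step 1 — x − y = 7 − (-287) = 294. Step 2 — v_7(294) = 2 (factor: 294 = (7^2 · 6); the sign does not affect v_p). Step 3 — |x − y|_7 = 7^{-2} = 1/49.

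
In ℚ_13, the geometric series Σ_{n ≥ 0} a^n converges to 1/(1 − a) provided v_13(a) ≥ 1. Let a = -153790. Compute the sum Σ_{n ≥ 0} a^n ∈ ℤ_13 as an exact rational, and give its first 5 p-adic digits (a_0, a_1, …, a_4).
Σ a^n = 1/(1 − a) = 1/153791;  first 5 digits = (1, 0, 0, 8, 7)

v_13(a) = 3 ≥ 1, so the series converges in ℤ_13 to 1/(1 − a) = 1/(1 − (-153790)) = 1/153791. Expand this rational in ℤ_13: compute digits iteratively via d_i = x_i mod 13, x_{i+1} = (x_i − d_i)/13. The first 5 digits are (1, 0, 0, 8, 7).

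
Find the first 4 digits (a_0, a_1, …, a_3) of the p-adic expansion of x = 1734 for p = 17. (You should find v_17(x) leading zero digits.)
(a_0, …, a_3) = (0, 0, 6, 0)

v_17(1734) = 2, so a_0 = ... = a_1 = 0. Factor out: x = 17^2 · u with u = 6 a unit in ℤ_17. Expand u iteratively via a_{v+i} = u_i mod 17, u_{i+1} = (u_i − a_{v+i})/17:
  u_0 = 6;  a_2 = 6;  u_1 = (u_0 − 6)/17 = 0
  u_1 = 0;  a_3 = 0;  u_2 = (u_1 − 0)/17 = 0
Digits: (0, 0, 6, 0).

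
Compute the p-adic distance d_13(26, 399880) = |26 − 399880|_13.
d_13(26, 399880) = 1/28561

Step 1 — x − y = 26 − 399880 = -399854. Step 2 — v_13(-399854) = 4 (factor: -399854 = −(13^4 · 14); the sign does not affect v_p). Step 3 — |x − y|_13 = 13^{-4} = 1/28561.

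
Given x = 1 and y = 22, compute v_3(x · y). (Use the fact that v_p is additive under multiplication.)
v_3(22) = 0

v_p(x) = 0 (factor: 1 = 3^0 · 1); v_p(y) = 0 (factor: 22 = 3^0 · 22). Additivity: v_p(xy) = v_p(x) + v_p(y) = 0 + 0 = 0. (Direct check: xy = 22 = 3^0 · (22).)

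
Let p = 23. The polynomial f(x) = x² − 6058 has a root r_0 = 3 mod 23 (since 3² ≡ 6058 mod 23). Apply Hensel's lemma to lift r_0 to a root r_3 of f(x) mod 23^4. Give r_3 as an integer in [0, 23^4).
r_3 = 231038 (mod 279841)

Hensel's recurrence: r_{i+1} = r_i − f(r_i)·(f′(r_i))^{-1} mod 23^{i+2}, with f′(x) = 2x. Iterate:
  r_0 = 3 (mod 23)
  r_1 = 394 (mod 529)
  r_2 = 12032 (mod 12167)
  r_3 = 231038 (mod 279841)
Final: r_3 = 231038, and one checks f(r_3) ≡ 0 mod 23^4.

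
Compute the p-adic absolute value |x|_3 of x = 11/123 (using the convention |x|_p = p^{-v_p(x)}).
|11/123|_3 = 3

Step 1 — compute v_3(x) by factoring powers of 3 out of the numerator and denominator: v_3(11/123) = -1. Step 2 — apply |x|_p = p^{-v_p(x)} = 3^{1} = 3.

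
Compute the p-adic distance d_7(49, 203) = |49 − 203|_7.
d_7(49, 203) = 1/7

Step 1 — x − y = 49 − 203 = -154. Step 2 — v_7(-154) = 1 (factor: -154 = −(7^1 · 22); the sign does not affect v_p). Step 3 — |x − y|_7 = 7^{-1} = 1/7.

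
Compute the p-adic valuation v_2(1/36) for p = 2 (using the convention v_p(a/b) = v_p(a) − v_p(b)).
v_2(1/36) = -2

Factor powers of 2 from the numerator and denominator of the reduced fraction: 1 = 2^0 · 1 and 36 = 2^2 · 9. Apply v_p(a/b) = v_p(a) − v_p(b): v_2(1/36) = 0 − 2 = -2.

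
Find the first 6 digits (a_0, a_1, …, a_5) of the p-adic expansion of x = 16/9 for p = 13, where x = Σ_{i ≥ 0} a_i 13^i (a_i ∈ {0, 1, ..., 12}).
(a_0, …, a_5) = (9, 11, 2, 7, 11, 2)

v_13(16/9) = 0 (numerator and denominator both coprime to 13), so x ∈ ℤ_13^×. Compute digits iteratively via a_i = x_i mod 13, x_{i+1} = (x_i − a_i)/13, with x_0 = x:
  x_0 = 16/9;  a_0 = 9;  x_1 = (x_0 − 9)/13 = -5/9
  x_1 = -5/9;  a_1 = 11;  x_2 = (x_1 − 11)/13 = -8/9
  x_2 = -8/9;  a_2 = 2;  x_3 = (x_2 − 2)/13 = -2/9
  x_3 = -2/9;  a_3 = 7;  x_4 = (x_3 − 7)/13 = -5/9
  x_4 = -5/9;  a_4 = 11;  x_5 = (x_4 − 11)/13 = -8/9
  x_5 = -8/9;  a_5 = 2;  x_6 = (x_5 − 2)/13 = -2/9
Digits: (9, 11, 2, 7, 11, 2).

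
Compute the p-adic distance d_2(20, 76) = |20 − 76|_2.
d_2(20, 76) = 1/8

Step 1 — x − y = 20 − 76 = -56. Step 2 — v_2(-56) = 3 (factor: -56 = −(2^3 · 7); the sign does not affect v_p). Step 3 — |x − y|_2 = 2^{-3} = 1/8.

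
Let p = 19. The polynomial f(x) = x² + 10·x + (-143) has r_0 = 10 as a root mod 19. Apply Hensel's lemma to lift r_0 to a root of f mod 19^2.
r_1 = 333 (mod 361)

Hensel: r_{i+1} = r_i − f(r_i)·(f′(r_i))^{-1} mod 19^{i+2}, f′(x) = 2x + 10. Iterate:
  r_0 = 10 (mod 19)
  r_1 = 333 (mod 361)
Final: r = 333 satisfies f(r) ≡ 0 mod 19^2.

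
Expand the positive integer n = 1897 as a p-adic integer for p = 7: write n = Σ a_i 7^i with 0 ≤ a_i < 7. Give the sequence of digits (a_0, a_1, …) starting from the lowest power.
(a_0, a_1, …) = (0, 5, 3, 5)

Repeated division by 7 gives the digits low-to-high: 1897 = 5·7^1 + 3·7^2 + 5·7^3. Digit sequence: (0, 5, 3, 5).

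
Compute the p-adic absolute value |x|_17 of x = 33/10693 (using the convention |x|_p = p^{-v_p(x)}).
|33/10693|_17 = 289

Step 1 — compute v_17(x) by factoring powers of 17 out of the numerator and denominator: v_17(33/10693) = -2. Step 2 — apply |x|_p = p^{-v_p(x)} = 17^{2} = 289.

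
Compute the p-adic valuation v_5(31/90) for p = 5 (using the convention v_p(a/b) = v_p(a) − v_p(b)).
v_5(31/90) = -1

Factor powers of 5 from the numerator and denominator of the reduced fraction: 31 = 5^0 · 31 and 90 = 5^1 · 18. Apply v_p(a/b) = v_p(a) − v_p(b): v_5(31/90) = 0 − 1 = -1.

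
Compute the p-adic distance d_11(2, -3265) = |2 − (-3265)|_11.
d_11(2, -3265) = 1/121

Step 1 — x − y = 2 − (-3265) = 3267. Step 2 — v_11(3267) = 2 (factor: 3267 = (11^2 · 27); the sign does not affect v_p). Step 3 — |x − y|_11 = 11^{-2} = 1/121.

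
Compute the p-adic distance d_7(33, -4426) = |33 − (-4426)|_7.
d_7(33, -4426) = 1/343

Step 1 — x − y = 33 − (-4426) = 4459. Step 2 — v_7(4459) = 3 (factor: 4459 = (7^3 · 13); the sign does not affect v_p). Step 3 — |x − y|_7 = 7^{-3} = 1/343.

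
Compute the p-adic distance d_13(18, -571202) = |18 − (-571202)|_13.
d_13(18, -571202) = 1/28561

Step 1 — x − y = 18 − (-571202) = 571220. Step 2 — v_13(571220) = 4 (factor: 571220 = (13^4 · 20); the sign does not affect v_p). Step 3 — |x − y|_13 = 13^{-4} = 1/28561.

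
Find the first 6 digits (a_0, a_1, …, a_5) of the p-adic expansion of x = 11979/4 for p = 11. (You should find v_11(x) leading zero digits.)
(a_0, …, a_5) = (0, 0, 0, 5, 8, 2)

v_11(11979/4) = 3, so a_0 = ... = a_2 = 0. Factor out: x = 11^3 · u with u = 9/4 a unit in ℤ_11. Expand u iteratively via a_{v+i} = u_i mod 11, u_{i+1} = (u_i − a_{v+i})/11:
  u_0 = 9/4;  a_3 = 5;  u_1 = (u_0 − 5)/11 = -1/4
  u_1 = -1/4;  a_4 = 8;  u_2 = (u_1 − 8)/11 = -3/4
  u_2 = -3/4;  a_5 = 2;  u_3 = (u_2 − 2)/11 = -1/4
Digits: (0, 0, 0, 5, 8, 2).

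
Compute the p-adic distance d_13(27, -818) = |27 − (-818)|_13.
d_13(27, -818) = 1/169

Step 1 — x − y = 27 − (-818) = 845. Step 2 — v_13(845) = 2 (factor: 845 = (13^2 · 5); the sign does not affect v_p). Step 3 — |x − y|_13 = 13^{-2} = 1/169.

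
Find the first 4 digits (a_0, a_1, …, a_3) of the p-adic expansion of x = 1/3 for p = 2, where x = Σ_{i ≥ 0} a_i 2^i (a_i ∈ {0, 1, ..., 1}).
(a_0, …, a_3) = (1, 1, 0, 1)

v_2(1/3) = 0 (numerator and denominator both coprime to 2), so x ∈ ℤ_2^×. Compute digits iteratively via a_i = x_i mod 2, x_{i+1} = (x_i − a_i)/2, with x_0 = x:
  x_0 = 1/3;  a_0 = 1;  x_1 = (x_0 − 1)/2 = -1/3
  x_1 = -1/3;  a_1 = 1;  x_2 = (x_1 − 1)/2 = -2/3
  x_2 = -2/3;  a_2 = 0;  x_3 = (x_2 − 0)/2 = -1/3
  x_3 = -1/3;  a_3 = 1;  x_4 = (x_3 − 1)/2 = -2/3
Digits: (1, 1, 0, 1).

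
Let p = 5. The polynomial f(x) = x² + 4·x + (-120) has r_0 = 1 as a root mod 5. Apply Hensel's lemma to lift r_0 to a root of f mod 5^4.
r_3 = 566 (mod 625)

Hensel: r_{i+1} = r_i − f(r_i)·(f′(r_i))^{-1} mod 5^{i+2}, f′(x) = 2x + 4. Iterate:
  r_0 = 1 (mod 5)
  r_1 = 16 (mod 25)
  r_2 = 66 (mod 125)
  r_3 = 566 (mod 625)
Final: r = 566 satisfies f(r) ≡ 0 mod 5^4.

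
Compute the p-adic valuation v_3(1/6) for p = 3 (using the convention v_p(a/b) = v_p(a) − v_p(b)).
v_3(1/6) = -1

Factor powers of 3 from the numerator and denominator of the reduced fraction: 1 = 3^0 · 1 and 6 = 3^1 · 2. Apply v_p(a/b) = v_p(a) − v_p(b): v_3(1/6) = 0 − 1 = -1.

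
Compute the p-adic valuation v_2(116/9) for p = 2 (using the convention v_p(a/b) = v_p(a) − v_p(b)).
v_2(116/9) = 2

Factor powers of 2 from the numerator and denominator of the reduced fraction: 116 = 2^2 · 29 and 9 = 2^0 · 9. Apply v_p(a/b) = v_p(a) − v_p(b): v_2(116/9) = 2 − 0 = 2.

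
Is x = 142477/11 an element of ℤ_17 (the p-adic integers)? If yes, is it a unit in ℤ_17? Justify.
x ∈ ℤ_17 but not a unit; v_17(x) = 3 > 0

ℤ_17 = {x ∈ ℚ_17 : v_17(x) ≥ 0} and ℤ_17^× = {x ∈ ℤ_17 : v_17(x) = 0}. Here v_17(142477/11) = v_17(num) − v_17(den) = 3; compare against these criteria.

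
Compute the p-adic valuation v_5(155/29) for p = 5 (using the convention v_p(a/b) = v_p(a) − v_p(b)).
v_5(155/29) = 1

Factor powers of 5 from the numerator and denominator of the reduced fraction: 155 = 5^1 · 31 and 29 = 5^0 · 29. Apply v_p(a/b) = v_p(a) − v_p(b): v_5(155/29) = 1 − 0 = 1.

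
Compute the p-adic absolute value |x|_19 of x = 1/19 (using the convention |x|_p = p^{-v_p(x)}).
|1/19|_19 = 19

Step 1 — compute v_19(x) by factoring powers of 19 out of the numerator and denominator: v_19(1/19) = -1. Step 2 — apply |x|_p = p^{-v_p(x)} = 19^{1} = 19.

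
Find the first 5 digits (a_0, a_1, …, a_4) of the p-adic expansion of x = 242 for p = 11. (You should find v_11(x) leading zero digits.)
(a_0, …, a_4) = (0, 0, 2, 0, 0)

v_11(242) = 2, so a_0 = ... = a_1 = 0. Factor out: x = 11^2 · u with u = 2 a unit in ℤ_11. Expand u iteratively via a_{v+i} = u_i mod 11, u_{i+1} = (u_i − a_{v+i})/11:
  u_0 = 2;  a_2 = 2;  u_1 = (u_0 − 2)/11 = 0
  u_1 = 0;  a_3 = 0;  u_2 = (u_1 − 0)/11 = 0
  u_2 = 0;  a_4 = 0;  u_3 = (u_2 − 0)/11 = 0
Digits: (0, 0, 2, 0, 0).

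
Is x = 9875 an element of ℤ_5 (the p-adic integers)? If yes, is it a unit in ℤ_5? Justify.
x ∈ ℤ_5 but not a unit; v_5(x) = 3 > 0

ℤ_5 = {x ∈ ℚ_5 : v_5(x) ≥ 0} and ℤ_5^× = {x ∈ ℤ_5 : v_5(x) = 0}. Here v_5(9875) = v_5(num) − v_5(den) = 3; compare against these criteria.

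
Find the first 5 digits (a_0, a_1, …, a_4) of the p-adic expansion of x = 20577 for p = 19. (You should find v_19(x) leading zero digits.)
(a_0, …, a_4) = (0, 0, 0, 3, 0)

v_19(20577) = 3, so a_0 = ... = a_2 = 0. Factor out: x = 19^3 · u with u = 3 a unit in ℤ_19. Expand u iteratively via a_{v+i} = u_i mod 19, u_{i+1} = (u_i − a_{v+i})/19:
  u_0 = 3;  a_3 = 3;  u_1 = (u_0 − 3)/19 = 0
  u_1 = 0;  a_4 = 0;  u_2 = (u_1 − 0)/19 = 0
Digits: (0, 0, 0, 3, 0).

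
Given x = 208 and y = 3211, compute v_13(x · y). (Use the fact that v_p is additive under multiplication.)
v_13(667888) = 3

v_p(x) = 1 (factor: 208 = 13^1 · 16); v_p(y) = 2 (factor: 3211 = 13^2 · 19). Additivity: v_p(xy) = v_p(x) + v_p(y) = 1 + 2 = 3. (Direct check: xy = 667888 = 13^3 · (304).)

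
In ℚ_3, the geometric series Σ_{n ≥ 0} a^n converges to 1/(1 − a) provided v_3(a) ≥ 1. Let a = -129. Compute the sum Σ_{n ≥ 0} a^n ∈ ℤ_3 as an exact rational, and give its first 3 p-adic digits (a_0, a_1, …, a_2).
Σ a^n = 1/(1 − a) = 1/130;  first 3 digits = (1, 2, 1)

v_3(a) = 1 ≥ 1, so the series converges in ℤ_3 to 1/(1 − a) = 1/(1 − (-129)) = 1/130. Expand this rational in ℤ_3: compute digits iteratively via d_i = x_i mod 3, x_{i+1} = (x_i − d_i)/3. The first 3 digits are (1, 2, 1).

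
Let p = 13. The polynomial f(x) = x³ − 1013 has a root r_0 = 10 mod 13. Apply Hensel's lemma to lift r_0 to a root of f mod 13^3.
r_2 = 2051 (mod 2197)

Hensel: r_{i+1} = r_i − f(r_i)/f′(r_i) mod 13^{i+2}, where f′(x) = 3x². Iterate:
  r_0 = 10 (mod 13)
  r_1 = 23 (mod 169)
  r_2 = 2051 (mod 2197)
Final: r = 2051 with f(r) ≡ 0 mod 13^3.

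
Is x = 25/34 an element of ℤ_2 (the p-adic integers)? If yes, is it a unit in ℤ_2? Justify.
x ∉ ℤ_2 (v_2(x) = -1 < 0)

ℤ_2 = {x ∈ ℚ_2 : v_2(x) ≥ 0} and ℤ_2^× = {x ∈ ℤ_2 : v_2(x) = 0}. Here v_2(25/34) = v_2(num) − v_2(den) = -1; compare against these criteria.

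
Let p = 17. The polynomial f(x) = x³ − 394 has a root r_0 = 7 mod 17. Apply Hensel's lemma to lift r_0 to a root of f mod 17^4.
r_3 = 80485 (mod 83521)

Hensel: r_{i+1} = r_i − f(r_i)/f′(r_i) mod 17^{i+2}, where f′(x) = 3x². Iterate:
  r_0 = 7 (mod 17)
  r_1 = 143 (mod 289)
  r_2 = 1877 (mod 4913)
  r_3 = 80485 (mod 83521)
Final: r = 80485 with f(r) ≡ 0 mod 17^4.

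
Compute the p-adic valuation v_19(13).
v_19(13) = 0

v_19(n) is the largest exponent k such that 19^k divides n. Factor out: 13 = 19^0 · 13. (Sign doesn't affect v_p.) So v_19(13) = 0.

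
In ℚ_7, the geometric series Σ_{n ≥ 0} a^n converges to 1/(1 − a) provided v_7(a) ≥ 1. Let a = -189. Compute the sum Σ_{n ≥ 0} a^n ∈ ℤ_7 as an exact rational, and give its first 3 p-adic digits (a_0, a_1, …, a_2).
Σ a^n = 1/(1 − a) = 1/190;  first 3 digits = (1, 1, 4)

v_7(a) = 1 ≥ 1, so the series converges in ℤ_7 to 1/(1 − a) = 1/(1 − (-189)) = 1/190. Expand this rational in ℤ_7: compute digits iteratively via d_i = x_i mod 7, x_{i+1} = (x_i − d_i)/7. The first 3 digits are (1, 1, 4).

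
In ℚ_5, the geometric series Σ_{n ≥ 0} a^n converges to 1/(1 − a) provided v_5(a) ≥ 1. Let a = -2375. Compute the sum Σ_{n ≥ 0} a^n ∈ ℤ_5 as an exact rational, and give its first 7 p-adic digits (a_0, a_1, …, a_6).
Σ a^n = 1/(1 − a) = 1/2376;  first 7 digits = (1, 0, 0, 1, 1, 4, 0)

v_5(a) = 3 ≥ 1, so the series converges in ℤ_5 to 1/(1 − a) = 1/(1 − (-2375)) = 1/2376. Expand this rational in ℤ_5: compute digits iteratively via d_i = x_i mod 5, x_{i+1} = (x_i − d_i)/5. The first 7 digits are (1, 0, 0, 1, 1, 4, 0).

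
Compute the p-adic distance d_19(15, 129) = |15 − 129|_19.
d_19(15, 129) = 1/19

Step 1 — x − y = 15 − 129 = -114. Step 2 — v_19(-114) = 1 (factor: -114 = −(19^1 · 6); the sign does not affect v_p). Step 3 — |x − y|_19 = 19^{-1} = 1/19.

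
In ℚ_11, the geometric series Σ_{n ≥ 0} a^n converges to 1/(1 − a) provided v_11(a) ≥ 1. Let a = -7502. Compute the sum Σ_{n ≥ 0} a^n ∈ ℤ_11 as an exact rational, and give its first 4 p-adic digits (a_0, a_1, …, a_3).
Σ a^n = 1/(1 − a) = 1/7503;  first 4 digits = (1, 0, 4, 5)

v_11(a) = 2 ≥ 1, so the series converges in ℤ_11 to 1/(1 − a) = 1/(1 − (-7502)) = 1/7503. Expand this rational in ℤ_11: compute digits iteratively via d_i = x_i mod 11, x_{i+1} = (x_i − d_i)/11. The first 4 digits are (1, 0, 4, 5).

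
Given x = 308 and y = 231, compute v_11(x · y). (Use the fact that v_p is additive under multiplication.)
v_11(71148) = 2

v_p(x) = 1 (factor: 308 = 11^1 · 28); v_p(y) = 1 (factor: 231 = 11^1 · 21). Additivity: v_p(xy) = v_p(x) + v_p(y) = 1 + 1 = 2. (Direct check: xy = 71148 = 11^2 · (588).)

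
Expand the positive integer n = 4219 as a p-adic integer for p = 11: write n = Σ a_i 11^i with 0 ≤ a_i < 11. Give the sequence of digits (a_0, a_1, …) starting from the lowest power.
(a_0, a_1, …) = (6, 9, 1, 3)

Repeated division by 11 gives the digits low-to-high: 4219 = 6 + 9·11^1 + 1·11^2 + 3·11^3. Digit sequence: (6, 9, 1, 3).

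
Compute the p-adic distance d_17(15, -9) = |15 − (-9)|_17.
d_17(15, -9) = 1

Step 1 — x − y = 15 − (-9) = 24. Step 2 — v_17(24) = 0 (factor: 24 = (17^0 · 24); the sign does not affect v_p). Step 3 — |x − y|_17 = 17^{0} = 1.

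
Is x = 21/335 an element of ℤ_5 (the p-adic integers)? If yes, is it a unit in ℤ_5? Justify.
x ∉ ℤ_5 (v_5(x) = -1 < 0)

ℤ_5 = {x ∈ ℚ_5 : v_5(x) ≥ 0} and ℤ_5^× = {x ∈ ℤ_5 : v_5(x) = 0}. Here v_5(21/335) = v_5(num) − v_5(den) = -1; compare against these criteria.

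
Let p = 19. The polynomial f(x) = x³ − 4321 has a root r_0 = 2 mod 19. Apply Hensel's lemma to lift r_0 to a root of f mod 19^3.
r_2 = 3099 (mod 6859)

Hensel: r_{i+1} = r_i − f(r_i)/f′(r_i) mod 19^{i+2}, where f′(x) = 3x². Iterate:
  r_0 = 2 (mod 19)
  r_1 = 211 (mod 361)
  r_2 = 3099 (mod 6859)
Final: r = 3099 with f(r) ≡ 0 mod 19^3.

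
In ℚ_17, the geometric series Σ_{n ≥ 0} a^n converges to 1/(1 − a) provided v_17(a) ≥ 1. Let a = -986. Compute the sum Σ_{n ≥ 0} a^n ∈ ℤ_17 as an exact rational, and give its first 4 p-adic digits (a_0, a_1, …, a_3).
Σ a^n = 1/(1 − a) = 1/987;  first 4 digits = (1, 10, 11, 7)

v_17(a) = 1 ≥ 1, so the series converges in ℤ_17 to 1/(1 − a) = 1/(1 − (-986)) = 1/987. Expand this rational in ℤ_17: compute digits iteratively via d_i = x_i mod 17, x_{i+1} = (x_i − d_i)/17. The first 4 digits are (1, 10, 11, 7).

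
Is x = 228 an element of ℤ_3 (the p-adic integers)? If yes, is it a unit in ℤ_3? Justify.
x ∈ ℤ_3 but not a unit; v_3(x) = 1 > 0

ℤ_3 = {x ∈ ℚ_3 : v_3(x) ≥ 0} and ℤ_3^× = {x ∈ ℤ_3 : v_3(x) = 0}. Here v_3(228) = v_3(num) − v_3(den) = 1; compare against these criteria.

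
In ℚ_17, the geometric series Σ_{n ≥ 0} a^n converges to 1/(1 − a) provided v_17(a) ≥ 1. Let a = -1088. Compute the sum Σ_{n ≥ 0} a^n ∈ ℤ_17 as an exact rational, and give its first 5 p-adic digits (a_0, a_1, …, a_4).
Σ a^n = 1/(1 − a) = 1/1089;  first 5 digits = (1, 4, 12, 15, 13)

v_17(a) = 1 ≥ 1, so the series converges in ℤ_17 to 1/(1 − a) = 1/(1 − (-1088)) = 1/1089. Expand this rational in ℤ_17: compute digits iteratively via d_i = x_i mod 17, x_{i+1} = (x_i − d_i)/17. The first 5 digits are (1, 4, 12, 15, 13).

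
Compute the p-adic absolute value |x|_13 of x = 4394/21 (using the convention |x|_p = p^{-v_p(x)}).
|4394/21|_13 = 1/2197

Step 1 — compute v_13(x) by factoring powers of 13 out of the numerator and denominator: v_13(4394/21) = 3. Step 2 — apply |x|_p = p^{-v_p(x)} = 13^{-3} = 1/2197.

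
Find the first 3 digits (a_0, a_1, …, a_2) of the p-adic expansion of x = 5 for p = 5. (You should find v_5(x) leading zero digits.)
(a_0, …, a_2) = (0, 1, 0)

v_5(5) = 1, so a_0 = ... = a_0 = 0. Factor out: x = 5^1 · u with u = 1 a unit in ℤ_5. Expand u iteratively via a_{v+i} = u_i mod 5, u_{i+1} = (u_i − a_{v+i})/5:
  u_0 = 1;  a_1 = 1;  u_1 = (u_0 − 1)/5 = 0
  u_1 = 0;  a_2 = 0;  u_2 = (u_1 − 0)/5 = 0
Digits: (0, 1, 0).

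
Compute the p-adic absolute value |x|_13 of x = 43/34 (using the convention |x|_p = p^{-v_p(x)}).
|43/34|_13 = 1

Step 1 — compute v_13(x) by factoring powers of 13 out of the numerator and denominator: v_13(43/34) = 0. Step 2 — apply |x|_p = p^{-v_p(x)} = 13^{0} = 1.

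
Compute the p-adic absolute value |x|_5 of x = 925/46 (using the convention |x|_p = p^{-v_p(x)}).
|925/46|_5 = 1/25

Step 1 — compute v_5(x) by factoring powers of 5 out of the numerator and denominator: v_5(925/46) = 2. Step 2 — apply |x|_p = p^{-v_p(x)} = 5^{-2} = 1/25.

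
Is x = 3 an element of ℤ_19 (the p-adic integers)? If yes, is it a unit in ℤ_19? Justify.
x ∈ ℤ_19^× (unit); v_19(x) = 0

ℤ_19 = {x ∈ ℚ_19 : v_19(x) ≥ 0} and ℤ_19^× = {x ∈ ℤ_19 : v_19(x) = 0}. Here v_19(3) = v_19(num) − v_19(den) = 0; compare against these criteria.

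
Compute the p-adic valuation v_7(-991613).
v_7(-991613) = 5

v_7(n) is the largest exponent k such that 7^k divides n. Factor out: -991613 = -7^5 · 59. (Sign doesn't affect v_p.) So v_7(-991613) = 5.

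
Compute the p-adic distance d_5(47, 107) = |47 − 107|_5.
d_5(47, 107) = 1/5

Step 1 — x − y = 47 − 107 = -60. Step 2 — v_5(-60) = 1 (factor: -60 = −(5^1 · 12); the sign does not affect v_p). Step 3 — |x − y|_5 = 5^{-1} = 1/5.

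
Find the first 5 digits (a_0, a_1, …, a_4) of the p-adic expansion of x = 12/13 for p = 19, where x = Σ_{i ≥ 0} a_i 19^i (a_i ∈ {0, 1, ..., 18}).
(a_0, …, a_4) = (17, 5, 7, 4, 10)

v_19(12/13) = 0 (numerator and denominator both coprime to 19), so x ∈ ℤ_19^×. Compute digits iteratively via a_i = x_i mod 19, x_{i+1} = (x_i − a_i)/19, with x_0 = x:
  x_0 = 12/13;  a_0 = 17;  x_1 = (x_0 − 17)/19 = -11/13
  x_1 = -11/13;  a_1 = 5;  x_2 = (x_1 − 5)/19 = -4/13
  x_2 = -4/13;  a_2 = 7;  x_3 = (x_2 − 7)/19 = -5/13
  x_3 = -5/13;  a_3 = 4;  x_4 = (x_3 − 4)/19 = -3/13
  x_4 = -3/13;  a_4 = 10;  x_5 = (x_4 − 10)/19 = -7/13
Digits: (17, 5, 7, 4, 10).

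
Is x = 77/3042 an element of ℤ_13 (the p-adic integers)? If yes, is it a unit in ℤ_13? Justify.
x ∉ ℤ_13 (v_13(x) = -2 < 0)

ℤ_13 = {x ∈ ℚ_13 : v_13(x) ≥ 0} and ℤ_13^× = {x ∈ ℤ_13 : v_13(x) = 0}. Here v_13(77/3042) = v_13(num) − v_13(den) = -2; compare against these criteria.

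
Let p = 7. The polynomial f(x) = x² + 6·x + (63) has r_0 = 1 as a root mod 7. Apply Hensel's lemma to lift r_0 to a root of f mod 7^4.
r_3 = 2038 (mod 2401)

Hensel: r_{i+1} = r_i − f(r_i)·(f′(r_i))^{-1} mod 7^{i+2}, f′(x) = 2x + 6. Iterate:
  r_0 = 1 (mod 7)
  r_1 = 29 (mod 49)
  r_2 = 323 (mod 343)
  r_3 = 2038 (mod 2401)
Final: r = 2038 satisfies f(r) ≡ 0 mod 7^4.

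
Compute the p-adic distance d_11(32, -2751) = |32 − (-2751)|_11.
d_11(32, -2751) = 1/121

Step 1 — x − y = 32 − (-2751) = 2783. Step 2 — v_11(2783) = 2 (factor: 2783 = (11^2 · 23); the sign does not affect v_p). Step 3 — |x − y|_11 = 11^{-2} = 1/121.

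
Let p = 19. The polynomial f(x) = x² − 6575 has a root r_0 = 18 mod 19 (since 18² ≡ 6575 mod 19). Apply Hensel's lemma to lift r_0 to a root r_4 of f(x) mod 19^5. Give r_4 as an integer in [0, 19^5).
r_4 = 875386 (mod 2476099)

Hensel's recurrence: r_{i+1} = r_i − f(r_i)·(f′(r_i))^{-1} mod 19^{i+2}, with f′(x) = 2x. Iterate:
  r_0 = 18 (mod 19)
  r_1 = 322 (mod 361)
  r_2 = 4293 (mod 6859)
  r_3 = 93460 (mod 130321)
  r_4 = 875386 (mod 2476099)
Final: r_4 = 875386, and one checks f(r_4) ≡ 0 mod 19^5.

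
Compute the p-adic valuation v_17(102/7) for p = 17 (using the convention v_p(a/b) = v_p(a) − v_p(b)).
v_17(102/7) = 1

Factor powers of 17 from the numerator and denominator of the reduced fraction: 102 = 17^1 · 6 and 7 = 17^0 · 7. Apply v_p(a/b) = v_p(a) − v_p(b): v_17(102/7) = 1 − 0 = 1.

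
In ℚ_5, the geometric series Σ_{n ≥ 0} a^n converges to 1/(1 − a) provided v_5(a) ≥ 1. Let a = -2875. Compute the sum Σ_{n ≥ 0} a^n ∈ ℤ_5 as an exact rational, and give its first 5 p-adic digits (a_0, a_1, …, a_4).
Σ a^n = 1/(1 − a) = 1/2876;  first 5 digits = (1, 0, 0, 2, 0)

v_5(a) = 3 ≥ 1, so the series converges in ℤ_5 to 1/(1 − a) = 1/(1 − (-2875)) = 1/2876. Expand this rational in ℤ_5: compute digits iteratively via d_i = x_i mod 5, x_{i+1} = (x_i − d_i)/5. The first 5 digits are (1, 0, 0, 2, 0).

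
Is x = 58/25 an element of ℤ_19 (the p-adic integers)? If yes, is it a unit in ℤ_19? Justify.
x ∈ ℤ_19^× (unit); v_19(x) = 0

ℤ_19 = {x ∈ ℚ_19 : v_19(x) ≥ 0} and ℤ_19^× = {x ∈ ℤ_19 : v_19(x) = 0}. Here v_19(58/25) = v_19(num) − v_19(den) = 0; compare against these criteria.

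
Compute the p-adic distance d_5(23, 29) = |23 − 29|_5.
d_5(23, 29) = 1

Step 1 — x − y = 23 − 29 = -6. Step 2 — v_5(-6) = 0 (factor: -6 = −(5^0 · 6); the sign does not affect v_p). Step 3 — |x − y|_5 = 5^{0} = 1.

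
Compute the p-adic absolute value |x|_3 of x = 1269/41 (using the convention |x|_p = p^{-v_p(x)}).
|1269/41|_3 = 1/27

Step 1 — compute v_3(x) by factoring powers of 3 out of the numerator and denominator: v_3(1269/41) = 3. Step 2 — apply |x|_p = p^{-v_p(x)} = 3^{-3} = 1/27.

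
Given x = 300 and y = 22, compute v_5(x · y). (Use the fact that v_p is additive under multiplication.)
v_5(6600) = 2

v_p(x) = 2 (factor: 300 = 5^2 · 12); v_p(y) = 0 (factor: 22 = 5^0 · 22). Additivity: v_p(xy) = v_p(x) + v_p(y) = 2 + 0 = 2. (Direct check: xy = 6600 = 5^2 · (264).)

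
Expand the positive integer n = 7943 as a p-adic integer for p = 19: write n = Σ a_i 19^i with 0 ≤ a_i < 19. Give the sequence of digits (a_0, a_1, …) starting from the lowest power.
(a_0, a_1, …) = (1, 0, 3, 1)

Repeated division by 19 gives the digits low-to-high: 7943 = 1 + 3·19^2 + 1·19^3. Digit sequence: (1, 0, 3, 1).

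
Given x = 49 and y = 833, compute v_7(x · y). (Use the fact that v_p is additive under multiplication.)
v_7(40817) = 4

v_p(x) = 2 (factor: 49 = 7^2 · 1); v_p(y) = 2 (factor: 833 = 7^2 · 17). Additivity: v_p(xy) = v_p(x) + v_p(y) = 2 + 2 = 4. (Direct check: xy = 40817 = 7^4 · (17).)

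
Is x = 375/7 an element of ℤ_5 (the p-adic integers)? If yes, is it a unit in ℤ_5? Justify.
x ∈ ℤ_5 but not a unit; v_5(x) = 3 > 0

ℤ_5 = {x ∈ ℚ_5 : v_5(x) ≥ 0} and ℤ_5^× = {x ∈ ℤ_5 : v_5(x) = 0}. Here v_5(375/7) = v_5(num) − v_5(den) = 3; compare against these criteria.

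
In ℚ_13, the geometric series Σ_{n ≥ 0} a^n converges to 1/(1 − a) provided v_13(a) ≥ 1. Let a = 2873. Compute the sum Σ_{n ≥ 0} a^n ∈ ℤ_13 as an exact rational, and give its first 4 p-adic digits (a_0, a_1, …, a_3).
Σ a^n = 1/(1 − a) = -1/2872;  first 4 digits = (1, 0, 4, 1)

v_13(a) = 2 ≥ 1, so the series converges in ℤ_13 to 1/(1 − a) = 1/(1 − 2873) = -1/2872. Expand this rational in ℤ_13: compute digits iteratively via d_i = x_i mod 13, x_{i+1} = (x_i − d_i)/13. The first 4 digits are (1, 0, 4, 1).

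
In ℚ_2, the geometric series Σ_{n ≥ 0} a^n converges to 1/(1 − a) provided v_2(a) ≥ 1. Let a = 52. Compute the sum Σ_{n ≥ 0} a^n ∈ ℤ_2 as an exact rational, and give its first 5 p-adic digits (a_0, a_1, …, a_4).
Σ a^n = 1/(1 − a) = -1/51;  first 5 digits = (1, 0, 1, 0, 0)

v_2(a) = 2 ≥ 1, so the series converges in ℤ_2 to 1/(1 − a) = 1/(1 − 52) = -1/51. Expand this rational in ℤ_2: compute digits iteratively via d_i = x_i mod 2, x_{i+1} = (x_i − d_i)/2. The first 5 digits are (1, 0, 1, 0, 0).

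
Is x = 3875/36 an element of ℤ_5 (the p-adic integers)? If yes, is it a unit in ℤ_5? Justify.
x ∈ ℤ_5 but not a unit; v_5(x) = 3 > 0

ℤ_5 = {x ∈ ℚ_5 : v_5(x) ≥ 0} and ℤ_5^× = {x ∈ ℤ_5 : v_5(x) = 0}. Here v_5(3875/36) = v_5(num) − v_5(den) = 3; compare against these criteria.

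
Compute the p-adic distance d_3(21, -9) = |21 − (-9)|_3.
d_3(21, -9) = 1/3

Step 1 — x − y = 21 − (-9) = 30. Step 2 — v_3(30) = 1 (factor: 30 = (3^1 · 10); the sign does not affect v_p). Step 3 — |x − y|_3 = 3^{-1} = 1/3.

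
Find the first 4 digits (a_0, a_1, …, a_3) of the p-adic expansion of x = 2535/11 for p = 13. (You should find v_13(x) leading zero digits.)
(a_0, …, a_3) = (0, 0, 12, 11)

v_13(2535/11) = 2, so a_0 = ... = a_1 = 0. Factor out: x = 13^2 · u with u = 15/11 a unit in ℤ_13. Expand u iteratively via a_{v+i} = u_i mod 13, u_{i+1} = (u_i − a_{v+i})/13:
  u_0 = 15/11;  a_2 = 12;  u_1 = (u_0 − 12)/13 = -9/11
  u_1 = -9/11;  a_3 = 11;  u_2 = (u_1 − 11)/13 = -10/11
Digits: (0, 0, 12, 11).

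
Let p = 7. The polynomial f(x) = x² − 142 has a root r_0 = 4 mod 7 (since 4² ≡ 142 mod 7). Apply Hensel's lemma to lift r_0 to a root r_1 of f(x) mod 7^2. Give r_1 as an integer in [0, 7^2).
r_1 = 32 (mod 49)

Hensel's recurrence: r_{i+1} = r_i − f(r_i)·(f′(r_i))^{-1} mod 7^{i+2}, with f′(x) = 2x. Iterate:
  r_0 = 4 (mod 7)
  r_1 = 32 (mod 49)
Final: r_1 = 32, and one checks f(r_1) ≡ 0 mod 7^2.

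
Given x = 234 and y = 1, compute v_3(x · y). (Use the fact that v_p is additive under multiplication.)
v_3(234) = 2

v_p(x) = 2 (factor: 234 = 3^2 · 26); v_p(y) = 0 (factor: 1 = 3^0 · 1). Additivity: v_p(xy) = v_p(x) + v_p(y) = 2 + 0 = 2. (Direct check: xy = 234 = 3^2 · (26).)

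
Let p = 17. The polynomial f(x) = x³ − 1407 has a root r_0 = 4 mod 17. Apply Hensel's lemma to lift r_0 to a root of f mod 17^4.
r_3 = 45700 (mod 83521)

Hensel: r_{i+1} = r_i − f(r_i)/f′(r_i) mod 17^{i+2}, where f′(x) = 3x². Iterate:
  r_0 = 4 (mod 17)
  r_1 = 38 (mod 289)
  r_2 = 1483 (mod 4913)
  r_3 = 45700 (mod 83521)
Final: r = 45700 with f(r) ≡ 0 mod 17^4.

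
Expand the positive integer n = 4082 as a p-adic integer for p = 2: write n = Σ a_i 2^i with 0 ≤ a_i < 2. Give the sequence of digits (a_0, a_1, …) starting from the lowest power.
(a_0, a_1, …) = (0, 1, 0, 0, 1, 1, 1, 1, 1, 1, 1, 1)

Repeated division by 2 gives the digits low-to-high: 4082 = 1·2^1 + 1·2^4 + 1·2^5 + 1·2^6 + 1·2^7 + 1·2^8 + 1·2^9 + 1·2^10 + 1·2^11. Digit sequence: (0, 1, 0, 0, 1, 1, 1, 1, 1, 1, 1, 1).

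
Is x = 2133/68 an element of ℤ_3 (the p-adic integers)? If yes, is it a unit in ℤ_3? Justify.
x ∈ ℤ_3 but not a unit; v_3(x) = 3 > 0

ℤ_3 = {x ∈ ℚ_3 : v_3(x) ≥ 0} and ℤ_3^× = {x ∈ ℤ_3 : v_3(x) = 0}. Here v_3(2133/68) = v_3(num) − v_3(den) = 3; compare against these criteria.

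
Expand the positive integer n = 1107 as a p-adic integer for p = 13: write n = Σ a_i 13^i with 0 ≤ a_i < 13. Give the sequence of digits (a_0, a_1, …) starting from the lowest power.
(a_0, a_1, …) = (2, 7, 6)

Repeated division by 13 gives the digits low-to-high: 1107 = 2 + 7·13^1 + 6·13^2. Digit sequence: (2, 7, 6).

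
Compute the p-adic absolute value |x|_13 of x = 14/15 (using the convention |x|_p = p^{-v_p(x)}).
|14/15|_13 = 1

Step 1 — compute v_13(x) by factoring powers of 13 out of the numerator and denominator: v_13(14/15) = 0. Step 2 — apply |x|_p = p^{-v_p(x)} = 13^{0} = 1.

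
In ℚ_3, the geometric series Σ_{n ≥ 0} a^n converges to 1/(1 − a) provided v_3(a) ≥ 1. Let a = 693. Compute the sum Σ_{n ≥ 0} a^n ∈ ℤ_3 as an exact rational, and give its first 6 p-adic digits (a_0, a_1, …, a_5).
Σ a^n = 1/(1 − a) = -1/692;  first 6 digits = (1, 0, 2, 1, 0, 2)

v_3(a) = 2 ≥ 1, so the series converges in ℤ_3 to 1/(1 − a) = 1/(1 − 693) = -1/692. Expand this rational in ℤ_3: compute digits iteratively via d_i = x_i mod 3, x_{i+1} = (x_i − d_i)/3. The first 6 digits are (1, 0, 2, 1, 0, 2).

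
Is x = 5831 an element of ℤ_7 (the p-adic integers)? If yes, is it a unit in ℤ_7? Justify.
x ∈ ℤ_7 but not a unit; v_7(x) = 3 > 0

ℤ_7 = {x ∈ ℚ_7 : v_7(x) ≥ 0} and ℤ_7^× = {x ∈ ℤ_7 : v_7(x) = 0}. Here v_7(5831) = v_7(num) − v_7(den) = 3; compare against these criteria.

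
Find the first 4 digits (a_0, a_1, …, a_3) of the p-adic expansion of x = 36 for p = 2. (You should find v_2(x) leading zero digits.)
(a_0, …, a_3) = (0, 0, 1, 0)

v_2(36) = 2, so a_0 = ... = a_1 = 0. Factor out: x = 2^2 · u with u = 9 a unit in ℤ_2. Expand u iteratively via a_{v+i} = u_i mod 2, u_{i+1} = (u_i − a_{v+i})/2:
  u_0 = 9;  a_2 = 1;  u_1 = (u_0 − 1)/2 = 4
  u_1 = 4;  a_3 = 0;  u_2 = (u_1 − 0)/2 = 2
Digits: (0, 0, 1, 0).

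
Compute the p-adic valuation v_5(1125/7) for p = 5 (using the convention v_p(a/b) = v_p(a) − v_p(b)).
v_5(1125/7) = 3

Factor powers of 5 from the numerator and denominator of the reduced fraction: 1125 = 5^3 · 9 and 7 = 5^0 · 7. Apply v_p(a/b) = v_p(a) − v_p(b): v_5(1125/7) = 3 − 0 = 3.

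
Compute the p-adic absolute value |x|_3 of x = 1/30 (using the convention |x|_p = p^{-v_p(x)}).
|1/30|_3 = 3

Step 1 — compute v_3(x) by factoring powers of 3 out of the numerator and denominator: v_3(1/30) = -1. Step 2 — apply |x|_p = p^{-v_p(x)} = 3^{1} = 3.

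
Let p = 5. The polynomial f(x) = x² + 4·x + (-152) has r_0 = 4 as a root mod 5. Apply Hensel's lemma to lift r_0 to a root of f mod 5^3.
r_2 = 89 (mod 125)

Hensel: r_{i+1} = r_i − f(r_i)·(f′(r_i))^{-1} mod 5^{i+2}, f′(x) = 2x + 4. Iterate:
  r_0 = 4 (mod 5)
  r_1 = 14 (mod 25)
  r_2 = 89 (mod 125)
Final: r = 89 satisfies f(r) ≡ 0 mod 5^3.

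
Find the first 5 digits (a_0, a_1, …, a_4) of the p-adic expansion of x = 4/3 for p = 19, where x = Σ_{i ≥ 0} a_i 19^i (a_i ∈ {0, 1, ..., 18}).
(a_0, …, a_4) = (14, 12, 12, 12, 12)

v_19(4/3) = 0 (numerator and denominator both coprime to 19), so x ∈ ℤ_19^×. Compute digits iteratively via a_i = x_i mod 19, x_{i+1} = (x_i − a_i)/19, with x_0 = x:
  x_0 = 4/3;  a_0 = 14;  x_1 = (x_0 − 14)/19 = -2/3
  x_1 = -2/3;  a_1 = 12;  x_2 = (x_1 − 12)/19 = -2/3
  x_2 = -2/3;  a_2 = 12;  x_3 = (x_2 − 12)/19 = -2/3
  x_3 = -2/3;  a_3 = 12;  x_4 = (x_3 − 12)/19 = -2/3
  x_4 = -2/3;  a_4 = 12;  x_5 = (x_4 − 12)/19 = -2/3
Digits: (14, 12, 12, 12, 12).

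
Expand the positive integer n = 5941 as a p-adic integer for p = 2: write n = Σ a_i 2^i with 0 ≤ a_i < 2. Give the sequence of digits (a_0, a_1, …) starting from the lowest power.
(a_0, a_1, …) = (1, 0, 1, 0, 1, 1, 0, 0, 1, 1, 1, 0, 1)

Repeated division by 2 gives the digits low-to-high: 5941 = 1 + 1·2^2 + 1·2^4 + 1·2^5 + 1·2^8 + 1·2^9 + 1·2^10 + 1·2^12. Digit sequence: (1, 0, 1, 0, 1, 1, 0, 0, 1, 1, 1, 0, 1).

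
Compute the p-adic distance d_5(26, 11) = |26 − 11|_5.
d_5(26, 11) = 1/5

Step 1 — x − y = 26 − 11 = 15. Step 2 — v_5(15) = 1 (factor: 15 = (5^1 · 3); the sign does not affect v_p). Step 3 — |x − y|_5 = 5^{-1} = 1/5.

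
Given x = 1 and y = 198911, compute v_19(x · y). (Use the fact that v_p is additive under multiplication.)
v_19(198911) = 3

v_p(x) = 0 (factor: 1 = 19^0 · 1); v_p(y) = 3 (factor: 198911 = 19^3 · 29). Additivity: v_p(xy) = v_p(x) + v_p(y) = 0 + 3 = 3. (Direct check: xy = 198911 = 19^3 · (29).)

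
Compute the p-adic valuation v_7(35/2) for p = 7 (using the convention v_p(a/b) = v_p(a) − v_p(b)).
v_7(35/2) = 1

Factor powers of 7 from the numerator and denominator of the reduced fraction: 35 = 7^1 · 5 and 2 = 7^0 · 2. Apply v_p(a/b) = v_p(a) − v_p(b): v_7(35/2) = 1 − 0 = 1.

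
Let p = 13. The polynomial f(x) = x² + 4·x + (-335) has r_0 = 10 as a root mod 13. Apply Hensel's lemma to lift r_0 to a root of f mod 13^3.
r_2 = 2025 (mod 2197)

Hensel: r_{i+1} = r_i − f(r_i)·(f′(r_i))^{-1} mod 13^{i+2}, f′(x) = 2x + 4. Iterate:
  r_0 = 10 (mod 13)
  r_1 = 166 (mod 169)
  r_2 = 2025 (mod 2197)
Final: r = 2025 satisfies f(r) ≡ 0 mod 13^3.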